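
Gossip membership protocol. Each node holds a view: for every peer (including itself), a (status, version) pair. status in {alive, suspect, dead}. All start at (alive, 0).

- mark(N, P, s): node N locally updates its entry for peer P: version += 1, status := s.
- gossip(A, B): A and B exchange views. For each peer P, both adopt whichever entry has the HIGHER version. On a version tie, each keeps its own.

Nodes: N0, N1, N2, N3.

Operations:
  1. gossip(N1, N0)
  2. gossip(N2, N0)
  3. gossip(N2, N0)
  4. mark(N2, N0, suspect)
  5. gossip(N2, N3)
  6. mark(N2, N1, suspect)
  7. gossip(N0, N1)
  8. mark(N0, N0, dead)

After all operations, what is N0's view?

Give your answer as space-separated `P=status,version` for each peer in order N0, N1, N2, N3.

Op 1: gossip N1<->N0 -> N1.N0=(alive,v0) N1.N1=(alive,v0) N1.N2=(alive,v0) N1.N3=(alive,v0) | N0.N0=(alive,v0) N0.N1=(alive,v0) N0.N2=(alive,v0) N0.N3=(alive,v0)
Op 2: gossip N2<->N0 -> N2.N0=(alive,v0) N2.N1=(alive,v0) N2.N2=(alive,v0) N2.N3=(alive,v0) | N0.N0=(alive,v0) N0.N1=(alive,v0) N0.N2=(alive,v0) N0.N3=(alive,v0)
Op 3: gossip N2<->N0 -> N2.N0=(alive,v0) N2.N1=(alive,v0) N2.N2=(alive,v0) N2.N3=(alive,v0) | N0.N0=(alive,v0) N0.N1=(alive,v0) N0.N2=(alive,v0) N0.N3=(alive,v0)
Op 4: N2 marks N0=suspect -> (suspect,v1)
Op 5: gossip N2<->N3 -> N2.N0=(suspect,v1) N2.N1=(alive,v0) N2.N2=(alive,v0) N2.N3=(alive,v0) | N3.N0=(suspect,v1) N3.N1=(alive,v0) N3.N2=(alive,v0) N3.N3=(alive,v0)
Op 6: N2 marks N1=suspect -> (suspect,v1)
Op 7: gossip N0<->N1 -> N0.N0=(alive,v0) N0.N1=(alive,v0) N0.N2=(alive,v0) N0.N3=(alive,v0) | N1.N0=(alive,v0) N1.N1=(alive,v0) N1.N2=(alive,v0) N1.N3=(alive,v0)
Op 8: N0 marks N0=dead -> (dead,v1)

Answer: N0=dead,1 N1=alive,0 N2=alive,0 N3=alive,0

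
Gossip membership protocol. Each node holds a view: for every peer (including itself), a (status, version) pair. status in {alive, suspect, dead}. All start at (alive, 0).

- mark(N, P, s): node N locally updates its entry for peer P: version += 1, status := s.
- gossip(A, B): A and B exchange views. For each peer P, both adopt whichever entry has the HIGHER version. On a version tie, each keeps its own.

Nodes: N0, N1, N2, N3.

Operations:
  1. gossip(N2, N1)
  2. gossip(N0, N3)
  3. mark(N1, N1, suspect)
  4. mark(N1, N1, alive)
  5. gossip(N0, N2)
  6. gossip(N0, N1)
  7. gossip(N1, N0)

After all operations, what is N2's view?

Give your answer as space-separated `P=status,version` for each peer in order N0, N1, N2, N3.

Op 1: gossip N2<->N1 -> N2.N0=(alive,v0) N2.N1=(alive,v0) N2.N2=(alive,v0) N2.N3=(alive,v0) | N1.N0=(alive,v0) N1.N1=(alive,v0) N1.N2=(alive,v0) N1.N3=(alive,v0)
Op 2: gossip N0<->N3 -> N0.N0=(alive,v0) N0.N1=(alive,v0) N0.N2=(alive,v0) N0.N3=(alive,v0) | N3.N0=(alive,v0) N3.N1=(alive,v0) N3.N2=(alive,v0) N3.N3=(alive,v0)
Op 3: N1 marks N1=suspect -> (suspect,v1)
Op 4: N1 marks N1=alive -> (alive,v2)
Op 5: gossip N0<->N2 -> N0.N0=(alive,v0) N0.N1=(alive,v0) N0.N2=(alive,v0) N0.N3=(alive,v0) | N2.N0=(alive,v0) N2.N1=(alive,v0) N2.N2=(alive,v0) N2.N3=(alive,v0)
Op 6: gossip N0<->N1 -> N0.N0=(alive,v0) N0.N1=(alive,v2) N0.N2=(alive,v0) N0.N3=(alive,v0) | N1.N0=(alive,v0) N1.N1=(alive,v2) N1.N2=(alive,v0) N1.N3=(alive,v0)
Op 7: gossip N1<->N0 -> N1.N0=(alive,v0) N1.N1=(alive,v2) N1.N2=(alive,v0) N1.N3=(alive,v0) | N0.N0=(alive,v0) N0.N1=(alive,v2) N0.N2=(alive,v0) N0.N3=(alive,v0)

Answer: N0=alive,0 N1=alive,0 N2=alive,0 N3=alive,0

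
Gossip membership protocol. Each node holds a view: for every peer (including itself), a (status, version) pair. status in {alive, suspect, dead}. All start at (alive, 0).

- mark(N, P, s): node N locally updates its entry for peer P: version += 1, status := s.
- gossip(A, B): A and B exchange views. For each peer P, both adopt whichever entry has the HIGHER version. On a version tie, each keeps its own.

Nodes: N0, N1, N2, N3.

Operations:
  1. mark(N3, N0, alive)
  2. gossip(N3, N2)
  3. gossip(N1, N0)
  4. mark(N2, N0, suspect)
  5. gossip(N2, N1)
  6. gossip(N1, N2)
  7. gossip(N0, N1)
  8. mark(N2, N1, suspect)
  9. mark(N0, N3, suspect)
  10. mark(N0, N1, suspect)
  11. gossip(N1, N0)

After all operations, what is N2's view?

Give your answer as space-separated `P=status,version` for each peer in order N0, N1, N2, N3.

Answer: N0=suspect,2 N1=suspect,1 N2=alive,0 N3=alive,0

Derivation:
Op 1: N3 marks N0=alive -> (alive,v1)
Op 2: gossip N3<->N2 -> N3.N0=(alive,v1) N3.N1=(alive,v0) N3.N2=(alive,v0) N3.N3=(alive,v0) | N2.N0=(alive,v1) N2.N1=(alive,v0) N2.N2=(alive,v0) N2.N3=(alive,v0)
Op 3: gossip N1<->N0 -> N1.N0=(alive,v0) N1.N1=(alive,v0) N1.N2=(alive,v0) N1.N3=(alive,v0) | N0.N0=(alive,v0) N0.N1=(alive,v0) N0.N2=(alive,v0) N0.N3=(alive,v0)
Op 4: N2 marks N0=suspect -> (suspect,v2)
Op 5: gossip N2<->N1 -> N2.N0=(suspect,v2) N2.N1=(alive,v0) N2.N2=(alive,v0) N2.N3=(alive,v0) | N1.N0=(suspect,v2) N1.N1=(alive,v0) N1.N2=(alive,v0) N1.N3=(alive,v0)
Op 6: gossip N1<->N2 -> N1.N0=(suspect,v2) N1.N1=(alive,v0) N1.N2=(alive,v0) N1.N3=(alive,v0) | N2.N0=(suspect,v2) N2.N1=(alive,v0) N2.N2=(alive,v0) N2.N3=(alive,v0)
Op 7: gossip N0<->N1 -> N0.N0=(suspect,v2) N0.N1=(alive,v0) N0.N2=(alive,v0) N0.N3=(alive,v0) | N1.N0=(suspect,v2) N1.N1=(alive,v0) N1.N2=(alive,v0) N1.N3=(alive,v0)
Op 8: N2 marks N1=suspect -> (suspect,v1)
Op 9: N0 marks N3=suspect -> (suspect,v1)
Op 10: N0 marks N1=suspect -> (suspect,v1)
Op 11: gossip N1<->N0 -> N1.N0=(suspect,v2) N1.N1=(suspect,v1) N1.N2=(alive,v0) N1.N3=(suspect,v1) | N0.N0=(suspect,v2) N0.N1=(suspect,v1) N0.N2=(alive,v0) N0.N3=(suspect,v1)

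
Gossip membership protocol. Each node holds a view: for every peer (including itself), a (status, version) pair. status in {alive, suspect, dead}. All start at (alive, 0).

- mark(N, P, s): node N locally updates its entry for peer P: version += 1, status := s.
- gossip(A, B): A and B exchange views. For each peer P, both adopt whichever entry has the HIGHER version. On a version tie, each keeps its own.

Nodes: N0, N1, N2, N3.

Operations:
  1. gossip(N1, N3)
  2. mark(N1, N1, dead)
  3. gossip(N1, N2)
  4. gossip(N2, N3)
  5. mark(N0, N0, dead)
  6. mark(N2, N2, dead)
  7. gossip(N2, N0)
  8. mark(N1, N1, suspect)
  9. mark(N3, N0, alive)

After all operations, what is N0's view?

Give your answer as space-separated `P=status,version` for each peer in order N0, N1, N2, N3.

Answer: N0=dead,1 N1=dead,1 N2=dead,1 N3=alive,0

Derivation:
Op 1: gossip N1<->N3 -> N1.N0=(alive,v0) N1.N1=(alive,v0) N1.N2=(alive,v0) N1.N3=(alive,v0) | N3.N0=(alive,v0) N3.N1=(alive,v0) N3.N2=(alive,v0) N3.N3=(alive,v0)
Op 2: N1 marks N1=dead -> (dead,v1)
Op 3: gossip N1<->N2 -> N1.N0=(alive,v0) N1.N1=(dead,v1) N1.N2=(alive,v0) N1.N3=(alive,v0) | N2.N0=(alive,v0) N2.N1=(dead,v1) N2.N2=(alive,v0) N2.N3=(alive,v0)
Op 4: gossip N2<->N3 -> N2.N0=(alive,v0) N2.N1=(dead,v1) N2.N2=(alive,v0) N2.N3=(alive,v0) | N3.N0=(alive,v0) N3.N1=(dead,v1) N3.N2=(alive,v0) N3.N3=(alive,v0)
Op 5: N0 marks N0=dead -> (dead,v1)
Op 6: N2 marks N2=dead -> (dead,v1)
Op 7: gossip N2<->N0 -> N2.N0=(dead,v1) N2.N1=(dead,v1) N2.N2=(dead,v1) N2.N3=(alive,v0) | N0.N0=(dead,v1) N0.N1=(dead,v1) N0.N2=(dead,v1) N0.N3=(alive,v0)
Op 8: N1 marks N1=suspect -> (suspect,v2)
Op 9: N3 marks N0=alive -> (alive,v1)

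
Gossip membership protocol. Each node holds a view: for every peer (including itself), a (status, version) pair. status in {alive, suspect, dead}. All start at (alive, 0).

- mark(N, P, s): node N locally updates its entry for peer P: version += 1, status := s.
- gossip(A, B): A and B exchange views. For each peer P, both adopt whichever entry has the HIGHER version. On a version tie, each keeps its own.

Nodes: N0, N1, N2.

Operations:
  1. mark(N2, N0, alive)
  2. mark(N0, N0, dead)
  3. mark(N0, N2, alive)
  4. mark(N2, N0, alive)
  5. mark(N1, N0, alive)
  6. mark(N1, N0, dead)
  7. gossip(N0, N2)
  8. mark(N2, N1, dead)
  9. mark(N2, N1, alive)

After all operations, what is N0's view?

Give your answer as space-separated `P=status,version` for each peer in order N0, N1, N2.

Op 1: N2 marks N0=alive -> (alive,v1)
Op 2: N0 marks N0=dead -> (dead,v1)
Op 3: N0 marks N2=alive -> (alive,v1)
Op 4: N2 marks N0=alive -> (alive,v2)
Op 5: N1 marks N0=alive -> (alive,v1)
Op 6: N1 marks N0=dead -> (dead,v2)
Op 7: gossip N0<->N2 -> N0.N0=(alive,v2) N0.N1=(alive,v0) N0.N2=(alive,v1) | N2.N0=(alive,v2) N2.N1=(alive,v0) N2.N2=(alive,v1)
Op 8: N2 marks N1=dead -> (dead,v1)
Op 9: N2 marks N1=alive -> (alive,v2)

Answer: N0=alive,2 N1=alive,0 N2=alive,1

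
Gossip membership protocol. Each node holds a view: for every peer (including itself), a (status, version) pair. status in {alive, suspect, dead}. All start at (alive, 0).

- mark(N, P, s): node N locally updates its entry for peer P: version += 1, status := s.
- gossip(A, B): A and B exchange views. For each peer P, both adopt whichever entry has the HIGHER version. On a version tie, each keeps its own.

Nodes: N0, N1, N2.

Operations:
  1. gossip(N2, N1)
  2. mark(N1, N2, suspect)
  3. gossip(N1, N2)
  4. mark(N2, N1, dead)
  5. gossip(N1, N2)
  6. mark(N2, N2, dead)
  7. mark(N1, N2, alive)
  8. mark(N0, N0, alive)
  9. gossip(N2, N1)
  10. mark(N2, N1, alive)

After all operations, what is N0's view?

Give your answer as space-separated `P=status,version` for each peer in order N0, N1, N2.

Answer: N0=alive,1 N1=alive,0 N2=alive,0

Derivation:
Op 1: gossip N2<->N1 -> N2.N0=(alive,v0) N2.N1=(alive,v0) N2.N2=(alive,v0) | N1.N0=(alive,v0) N1.N1=(alive,v0) N1.N2=(alive,v0)
Op 2: N1 marks N2=suspect -> (suspect,v1)
Op 3: gossip N1<->N2 -> N1.N0=(alive,v0) N1.N1=(alive,v0) N1.N2=(suspect,v1) | N2.N0=(alive,v0) N2.N1=(alive,v0) N2.N2=(suspect,v1)
Op 4: N2 marks N1=dead -> (dead,v1)
Op 5: gossip N1<->N2 -> N1.N0=(alive,v0) N1.N1=(dead,v1) N1.N2=(suspect,v1) | N2.N0=(alive,v0) N2.N1=(dead,v1) N2.N2=(suspect,v1)
Op 6: N2 marks N2=dead -> (dead,v2)
Op 7: N1 marks N2=alive -> (alive,v2)
Op 8: N0 marks N0=alive -> (alive,v1)
Op 9: gossip N2<->N1 -> N2.N0=(alive,v0) N2.N1=(dead,v1) N2.N2=(dead,v2) | N1.N0=(alive,v0) N1.N1=(dead,v1) N1.N2=(alive,v2)
Op 10: N2 marks N1=alive -> (alive,v2)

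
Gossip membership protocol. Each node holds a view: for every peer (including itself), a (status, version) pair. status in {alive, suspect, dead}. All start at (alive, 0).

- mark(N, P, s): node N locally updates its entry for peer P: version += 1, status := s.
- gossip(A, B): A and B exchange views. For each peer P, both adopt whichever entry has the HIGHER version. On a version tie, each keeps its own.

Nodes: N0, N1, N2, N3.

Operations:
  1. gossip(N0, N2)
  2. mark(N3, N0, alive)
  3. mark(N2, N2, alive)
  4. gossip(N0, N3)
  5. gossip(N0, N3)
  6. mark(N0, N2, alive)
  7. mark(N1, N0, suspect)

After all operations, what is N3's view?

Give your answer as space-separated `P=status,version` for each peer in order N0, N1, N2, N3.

Op 1: gossip N0<->N2 -> N0.N0=(alive,v0) N0.N1=(alive,v0) N0.N2=(alive,v0) N0.N3=(alive,v0) | N2.N0=(alive,v0) N2.N1=(alive,v0) N2.N2=(alive,v0) N2.N3=(alive,v0)
Op 2: N3 marks N0=alive -> (alive,v1)
Op 3: N2 marks N2=alive -> (alive,v1)
Op 4: gossip N0<->N3 -> N0.N0=(alive,v1) N0.N1=(alive,v0) N0.N2=(alive,v0) N0.N3=(alive,v0) | N3.N0=(alive,v1) N3.N1=(alive,v0) N3.N2=(alive,v0) N3.N3=(alive,v0)
Op 5: gossip N0<->N3 -> N0.N0=(alive,v1) N0.N1=(alive,v0) N0.N2=(alive,v0) N0.N3=(alive,v0) | N3.N0=(alive,v1) N3.N1=(alive,v0) N3.N2=(alive,v0) N3.N3=(alive,v0)
Op 6: N0 marks N2=alive -> (alive,v1)
Op 7: N1 marks N0=suspect -> (suspect,v1)

Answer: N0=alive,1 N1=alive,0 N2=alive,0 N3=alive,0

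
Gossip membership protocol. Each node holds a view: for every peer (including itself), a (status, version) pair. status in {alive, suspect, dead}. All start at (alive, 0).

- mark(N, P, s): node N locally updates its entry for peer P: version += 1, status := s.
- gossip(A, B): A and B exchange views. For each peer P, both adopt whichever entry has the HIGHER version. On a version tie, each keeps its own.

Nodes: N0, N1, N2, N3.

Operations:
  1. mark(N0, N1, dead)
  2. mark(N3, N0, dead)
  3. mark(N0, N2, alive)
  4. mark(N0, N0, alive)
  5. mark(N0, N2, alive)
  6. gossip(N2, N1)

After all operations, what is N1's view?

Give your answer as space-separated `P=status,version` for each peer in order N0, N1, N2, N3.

Answer: N0=alive,0 N1=alive,0 N2=alive,0 N3=alive,0

Derivation:
Op 1: N0 marks N1=dead -> (dead,v1)
Op 2: N3 marks N0=dead -> (dead,v1)
Op 3: N0 marks N2=alive -> (alive,v1)
Op 4: N0 marks N0=alive -> (alive,v1)
Op 5: N0 marks N2=alive -> (alive,v2)
Op 6: gossip N2<->N1 -> N2.N0=(alive,v0) N2.N1=(alive,v0) N2.N2=(alive,v0) N2.N3=(alive,v0) | N1.N0=(alive,v0) N1.N1=(alive,v0) N1.N2=(alive,v0) N1.N3=(alive,v0)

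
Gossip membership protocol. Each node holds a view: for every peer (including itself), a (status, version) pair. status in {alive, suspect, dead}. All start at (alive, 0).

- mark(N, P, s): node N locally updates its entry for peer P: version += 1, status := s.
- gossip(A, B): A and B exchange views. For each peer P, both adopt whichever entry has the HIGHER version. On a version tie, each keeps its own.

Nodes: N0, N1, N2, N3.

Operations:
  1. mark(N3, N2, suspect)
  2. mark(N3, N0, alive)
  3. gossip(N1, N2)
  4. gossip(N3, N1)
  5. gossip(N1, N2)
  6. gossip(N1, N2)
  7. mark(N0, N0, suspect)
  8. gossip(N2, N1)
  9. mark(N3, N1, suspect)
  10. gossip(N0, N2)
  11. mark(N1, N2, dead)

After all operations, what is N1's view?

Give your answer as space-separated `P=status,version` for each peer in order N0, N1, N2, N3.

Answer: N0=alive,1 N1=alive,0 N2=dead,2 N3=alive,0

Derivation:
Op 1: N3 marks N2=suspect -> (suspect,v1)
Op 2: N3 marks N0=alive -> (alive,v1)
Op 3: gossip N1<->N2 -> N1.N0=(alive,v0) N1.N1=(alive,v0) N1.N2=(alive,v0) N1.N3=(alive,v0) | N2.N0=(alive,v0) N2.N1=(alive,v0) N2.N2=(alive,v0) N2.N3=(alive,v0)
Op 4: gossip N3<->N1 -> N3.N0=(alive,v1) N3.N1=(alive,v0) N3.N2=(suspect,v1) N3.N3=(alive,v0) | N1.N0=(alive,v1) N1.N1=(alive,v0) N1.N2=(suspect,v1) N1.N3=(alive,v0)
Op 5: gossip N1<->N2 -> N1.N0=(alive,v1) N1.N1=(alive,v0) N1.N2=(suspect,v1) N1.N3=(alive,v0) | N2.N0=(alive,v1) N2.N1=(alive,v0) N2.N2=(suspect,v1) N2.N3=(alive,v0)
Op 6: gossip N1<->N2 -> N1.N0=(alive,v1) N1.N1=(alive,v0) N1.N2=(suspect,v1) N1.N3=(alive,v0) | N2.N0=(alive,v1) N2.N1=(alive,v0) N2.N2=(suspect,v1) N2.N3=(alive,v0)
Op 7: N0 marks N0=suspect -> (suspect,v1)
Op 8: gossip N2<->N1 -> N2.N0=(alive,v1) N2.N1=(alive,v0) N2.N2=(suspect,v1) N2.N3=(alive,v0) | N1.N0=(alive,v1) N1.N1=(alive,v0) N1.N2=(suspect,v1) N1.N3=(alive,v0)
Op 9: N3 marks N1=suspect -> (suspect,v1)
Op 10: gossip N0<->N2 -> N0.N0=(suspect,v1) N0.N1=(alive,v0) N0.N2=(suspect,v1) N0.N3=(alive,v0) | N2.N0=(alive,v1) N2.N1=(alive,v0) N2.N2=(suspect,v1) N2.N3=(alive,v0)
Op 11: N1 marks N2=dead -> (dead,v2)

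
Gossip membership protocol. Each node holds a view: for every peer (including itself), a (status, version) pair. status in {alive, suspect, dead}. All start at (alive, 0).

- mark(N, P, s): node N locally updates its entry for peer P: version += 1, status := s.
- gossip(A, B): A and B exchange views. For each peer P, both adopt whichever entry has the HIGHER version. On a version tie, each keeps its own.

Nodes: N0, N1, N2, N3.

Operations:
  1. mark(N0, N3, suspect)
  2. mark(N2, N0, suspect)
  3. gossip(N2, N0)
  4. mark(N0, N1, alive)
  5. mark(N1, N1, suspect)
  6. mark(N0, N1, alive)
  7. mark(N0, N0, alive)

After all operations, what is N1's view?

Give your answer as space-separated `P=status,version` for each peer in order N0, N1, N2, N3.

Answer: N0=alive,0 N1=suspect,1 N2=alive,0 N3=alive,0

Derivation:
Op 1: N0 marks N3=suspect -> (suspect,v1)
Op 2: N2 marks N0=suspect -> (suspect,v1)
Op 3: gossip N2<->N0 -> N2.N0=(suspect,v1) N2.N1=(alive,v0) N2.N2=(alive,v0) N2.N3=(suspect,v1) | N0.N0=(suspect,v1) N0.N1=(alive,v0) N0.N2=(alive,v0) N0.N3=(suspect,v1)
Op 4: N0 marks N1=alive -> (alive,v1)
Op 5: N1 marks N1=suspect -> (suspect,v1)
Op 6: N0 marks N1=alive -> (alive,v2)
Op 7: N0 marks N0=alive -> (alive,v2)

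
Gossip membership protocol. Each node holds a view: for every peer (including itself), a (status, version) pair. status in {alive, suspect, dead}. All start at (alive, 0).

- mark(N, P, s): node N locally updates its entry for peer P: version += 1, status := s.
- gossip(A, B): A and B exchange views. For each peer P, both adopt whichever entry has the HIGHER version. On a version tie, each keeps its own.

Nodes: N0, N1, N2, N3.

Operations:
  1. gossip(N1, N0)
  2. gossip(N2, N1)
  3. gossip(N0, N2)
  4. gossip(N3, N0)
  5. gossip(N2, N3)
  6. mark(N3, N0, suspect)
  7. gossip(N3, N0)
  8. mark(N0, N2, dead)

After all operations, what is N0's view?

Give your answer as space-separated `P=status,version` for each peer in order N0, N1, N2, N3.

Answer: N0=suspect,1 N1=alive,0 N2=dead,1 N3=alive,0

Derivation:
Op 1: gossip N1<->N0 -> N1.N0=(alive,v0) N1.N1=(alive,v0) N1.N2=(alive,v0) N1.N3=(alive,v0) | N0.N0=(alive,v0) N0.N1=(alive,v0) N0.N2=(alive,v0) N0.N3=(alive,v0)
Op 2: gossip N2<->N1 -> N2.N0=(alive,v0) N2.N1=(alive,v0) N2.N2=(alive,v0) N2.N3=(alive,v0) | N1.N0=(alive,v0) N1.N1=(alive,v0) N1.N2=(alive,v0) N1.N3=(alive,v0)
Op 3: gossip N0<->N2 -> N0.N0=(alive,v0) N0.N1=(alive,v0) N0.N2=(alive,v0) N0.N3=(alive,v0) | N2.N0=(alive,v0) N2.N1=(alive,v0) N2.N2=(alive,v0) N2.N3=(alive,v0)
Op 4: gossip N3<->N0 -> N3.N0=(alive,v0) N3.N1=(alive,v0) N3.N2=(alive,v0) N3.N3=(alive,v0) | N0.N0=(alive,v0) N0.N1=(alive,v0) N0.N2=(alive,v0) N0.N3=(alive,v0)
Op 5: gossip N2<->N3 -> N2.N0=(alive,v0) N2.N1=(alive,v0) N2.N2=(alive,v0) N2.N3=(alive,v0) | N3.N0=(alive,v0) N3.N1=(alive,v0) N3.N2=(alive,v0) N3.N3=(alive,v0)
Op 6: N3 marks N0=suspect -> (suspect,v1)
Op 7: gossip N3<->N0 -> N3.N0=(suspect,v1) N3.N1=(alive,v0) N3.N2=(alive,v0) N3.N3=(alive,v0) | N0.N0=(suspect,v1) N0.N1=(alive,v0) N0.N2=(alive,v0) N0.N3=(alive,v0)
Op 8: N0 marks N2=dead -> (dead,v1)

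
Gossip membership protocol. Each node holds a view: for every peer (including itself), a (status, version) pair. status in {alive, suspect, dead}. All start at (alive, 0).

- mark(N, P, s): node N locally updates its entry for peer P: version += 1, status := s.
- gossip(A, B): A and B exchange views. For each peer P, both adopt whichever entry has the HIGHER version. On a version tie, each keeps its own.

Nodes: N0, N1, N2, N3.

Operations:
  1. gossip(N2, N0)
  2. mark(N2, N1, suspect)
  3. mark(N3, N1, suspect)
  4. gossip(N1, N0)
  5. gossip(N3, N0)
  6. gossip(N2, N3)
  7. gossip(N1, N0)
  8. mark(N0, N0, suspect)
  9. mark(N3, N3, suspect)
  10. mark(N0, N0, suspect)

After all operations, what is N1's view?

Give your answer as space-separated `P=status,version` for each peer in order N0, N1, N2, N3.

Op 1: gossip N2<->N0 -> N2.N0=(alive,v0) N2.N1=(alive,v0) N2.N2=(alive,v0) N2.N3=(alive,v0) | N0.N0=(alive,v0) N0.N1=(alive,v0) N0.N2=(alive,v0) N0.N3=(alive,v0)
Op 2: N2 marks N1=suspect -> (suspect,v1)
Op 3: N3 marks N1=suspect -> (suspect,v1)
Op 4: gossip N1<->N0 -> N1.N0=(alive,v0) N1.N1=(alive,v0) N1.N2=(alive,v0) N1.N3=(alive,v0) | N0.N0=(alive,v0) N0.N1=(alive,v0) N0.N2=(alive,v0) N0.N3=(alive,v0)
Op 5: gossip N3<->N0 -> N3.N0=(alive,v0) N3.N1=(suspect,v1) N3.N2=(alive,v0) N3.N3=(alive,v0) | N0.N0=(alive,v0) N0.N1=(suspect,v1) N0.N2=(alive,v0) N0.N3=(alive,v0)
Op 6: gossip N2<->N3 -> N2.N0=(alive,v0) N2.N1=(suspect,v1) N2.N2=(alive,v0) N2.N3=(alive,v0) | N3.N0=(alive,v0) N3.N1=(suspect,v1) N3.N2=(alive,v0) N3.N3=(alive,v0)
Op 7: gossip N1<->N0 -> N1.N0=(alive,v0) N1.N1=(suspect,v1) N1.N2=(alive,v0) N1.N3=(alive,v0) | N0.N0=(alive,v0) N0.N1=(suspect,v1) N0.N2=(alive,v0) N0.N3=(alive,v0)
Op 8: N0 marks N0=suspect -> (suspect,v1)
Op 9: N3 marks N3=suspect -> (suspect,v1)
Op 10: N0 marks N0=suspect -> (suspect,v2)

Answer: N0=alive,0 N1=suspect,1 N2=alive,0 N3=alive,0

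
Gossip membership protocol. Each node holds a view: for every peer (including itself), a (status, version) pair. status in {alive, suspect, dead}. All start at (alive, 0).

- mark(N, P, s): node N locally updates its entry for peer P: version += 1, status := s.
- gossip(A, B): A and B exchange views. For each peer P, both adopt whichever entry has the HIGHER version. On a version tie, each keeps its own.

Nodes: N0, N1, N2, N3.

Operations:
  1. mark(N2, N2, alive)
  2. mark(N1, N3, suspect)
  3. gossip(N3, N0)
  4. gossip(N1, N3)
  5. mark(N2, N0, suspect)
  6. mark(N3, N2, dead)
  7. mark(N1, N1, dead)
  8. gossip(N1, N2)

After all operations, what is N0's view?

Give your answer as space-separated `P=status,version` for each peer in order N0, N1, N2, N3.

Op 1: N2 marks N2=alive -> (alive,v1)
Op 2: N1 marks N3=suspect -> (suspect,v1)
Op 3: gossip N3<->N0 -> N3.N0=(alive,v0) N3.N1=(alive,v0) N3.N2=(alive,v0) N3.N3=(alive,v0) | N0.N0=(alive,v0) N0.N1=(alive,v0) N0.N2=(alive,v0) N0.N3=(alive,v0)
Op 4: gossip N1<->N3 -> N1.N0=(alive,v0) N1.N1=(alive,v0) N1.N2=(alive,v0) N1.N3=(suspect,v1) | N3.N0=(alive,v0) N3.N1=(alive,v0) N3.N2=(alive,v0) N3.N3=(suspect,v1)
Op 5: N2 marks N0=suspect -> (suspect,v1)
Op 6: N3 marks N2=dead -> (dead,v1)
Op 7: N1 marks N1=dead -> (dead,v1)
Op 8: gossip N1<->N2 -> N1.N0=(suspect,v1) N1.N1=(dead,v1) N1.N2=(alive,v1) N1.N3=(suspect,v1) | N2.N0=(suspect,v1) N2.N1=(dead,v1) N2.N2=(alive,v1) N2.N3=(suspect,v1)

Answer: N0=alive,0 N1=alive,0 N2=alive,0 N3=alive,0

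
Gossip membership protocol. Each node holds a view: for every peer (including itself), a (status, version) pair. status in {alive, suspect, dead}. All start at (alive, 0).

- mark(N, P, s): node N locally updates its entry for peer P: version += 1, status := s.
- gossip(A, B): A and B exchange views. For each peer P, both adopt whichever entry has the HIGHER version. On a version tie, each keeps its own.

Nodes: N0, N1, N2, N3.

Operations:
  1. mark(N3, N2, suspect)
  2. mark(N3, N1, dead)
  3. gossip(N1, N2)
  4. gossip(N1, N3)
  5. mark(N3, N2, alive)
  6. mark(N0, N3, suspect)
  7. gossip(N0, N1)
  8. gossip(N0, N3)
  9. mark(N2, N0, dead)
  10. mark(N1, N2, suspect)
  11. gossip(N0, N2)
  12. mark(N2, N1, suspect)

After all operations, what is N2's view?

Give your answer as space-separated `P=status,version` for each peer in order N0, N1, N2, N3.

Answer: N0=dead,1 N1=suspect,2 N2=alive,2 N3=suspect,1

Derivation:
Op 1: N3 marks N2=suspect -> (suspect,v1)
Op 2: N3 marks N1=dead -> (dead,v1)
Op 3: gossip N1<->N2 -> N1.N0=(alive,v0) N1.N1=(alive,v0) N1.N2=(alive,v0) N1.N3=(alive,v0) | N2.N0=(alive,v0) N2.N1=(alive,v0) N2.N2=(alive,v0) N2.N3=(alive,v0)
Op 4: gossip N1<->N3 -> N1.N0=(alive,v0) N1.N1=(dead,v1) N1.N2=(suspect,v1) N1.N3=(alive,v0) | N3.N0=(alive,v0) N3.N1=(dead,v1) N3.N2=(suspect,v1) N3.N3=(alive,v0)
Op 5: N3 marks N2=alive -> (alive,v2)
Op 6: N0 marks N3=suspect -> (suspect,v1)
Op 7: gossip N0<->N1 -> N0.N0=(alive,v0) N0.N1=(dead,v1) N0.N2=(suspect,v1) N0.N3=(suspect,v1) | N1.N0=(alive,v0) N1.N1=(dead,v1) N1.N2=(suspect,v1) N1.N3=(suspect,v1)
Op 8: gossip N0<->N3 -> N0.N0=(alive,v0) N0.N1=(dead,v1) N0.N2=(alive,v2) N0.N3=(suspect,v1) | N3.N0=(alive,v0) N3.N1=(dead,v1) N3.N2=(alive,v2) N3.N3=(suspect,v1)
Op 9: N2 marks N0=dead -> (dead,v1)
Op 10: N1 marks N2=suspect -> (suspect,v2)
Op 11: gossip N0<->N2 -> N0.N0=(dead,v1) N0.N1=(dead,v1) N0.N2=(alive,v2) N0.N3=(suspect,v1) | N2.N0=(dead,v1) N2.N1=(dead,v1) N2.N2=(alive,v2) N2.N3=(suspect,v1)
Op 12: N2 marks N1=suspect -> (suspect,v2)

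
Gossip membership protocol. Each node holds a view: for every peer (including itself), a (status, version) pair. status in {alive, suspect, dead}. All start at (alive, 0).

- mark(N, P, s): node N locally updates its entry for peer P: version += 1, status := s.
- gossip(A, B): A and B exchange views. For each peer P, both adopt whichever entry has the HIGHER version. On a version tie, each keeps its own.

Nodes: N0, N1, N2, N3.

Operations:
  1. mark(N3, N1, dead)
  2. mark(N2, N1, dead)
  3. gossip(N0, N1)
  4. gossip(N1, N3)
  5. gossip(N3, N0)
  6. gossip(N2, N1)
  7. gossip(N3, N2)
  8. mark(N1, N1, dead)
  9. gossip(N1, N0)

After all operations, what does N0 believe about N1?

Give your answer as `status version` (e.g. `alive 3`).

Answer: dead 2

Derivation:
Op 1: N3 marks N1=dead -> (dead,v1)
Op 2: N2 marks N1=dead -> (dead,v1)
Op 3: gossip N0<->N1 -> N0.N0=(alive,v0) N0.N1=(alive,v0) N0.N2=(alive,v0) N0.N3=(alive,v0) | N1.N0=(alive,v0) N1.N1=(alive,v0) N1.N2=(alive,v0) N1.N3=(alive,v0)
Op 4: gossip N1<->N3 -> N1.N0=(alive,v0) N1.N1=(dead,v1) N1.N2=(alive,v0) N1.N3=(alive,v0) | N3.N0=(alive,v0) N3.N1=(dead,v1) N3.N2=(alive,v0) N3.N3=(alive,v0)
Op 5: gossip N3<->N0 -> N3.N0=(alive,v0) N3.N1=(dead,v1) N3.N2=(alive,v0) N3.N3=(alive,v0) | N0.N0=(alive,v0) N0.N1=(dead,v1) N0.N2=(alive,v0) N0.N3=(alive,v0)
Op 6: gossip N2<->N1 -> N2.N0=(alive,v0) N2.N1=(dead,v1) N2.N2=(alive,v0) N2.N3=(alive,v0) | N1.N0=(alive,v0) N1.N1=(dead,v1) N1.N2=(alive,v0) N1.N3=(alive,v0)
Op 7: gossip N3<->N2 -> N3.N0=(alive,v0) N3.N1=(dead,v1) N3.N2=(alive,v0) N3.N3=(alive,v0) | N2.N0=(alive,v0) N2.N1=(dead,v1) N2.N2=(alive,v0) N2.N3=(alive,v0)
Op 8: N1 marks N1=dead -> (dead,v2)
Op 9: gossip N1<->N0 -> N1.N0=(alive,v0) N1.N1=(dead,v2) N1.N2=(alive,v0) N1.N3=(alive,v0) | N0.N0=(alive,v0) N0.N1=(dead,v2) N0.N2=(alive,v0) N0.N3=(alive,v0)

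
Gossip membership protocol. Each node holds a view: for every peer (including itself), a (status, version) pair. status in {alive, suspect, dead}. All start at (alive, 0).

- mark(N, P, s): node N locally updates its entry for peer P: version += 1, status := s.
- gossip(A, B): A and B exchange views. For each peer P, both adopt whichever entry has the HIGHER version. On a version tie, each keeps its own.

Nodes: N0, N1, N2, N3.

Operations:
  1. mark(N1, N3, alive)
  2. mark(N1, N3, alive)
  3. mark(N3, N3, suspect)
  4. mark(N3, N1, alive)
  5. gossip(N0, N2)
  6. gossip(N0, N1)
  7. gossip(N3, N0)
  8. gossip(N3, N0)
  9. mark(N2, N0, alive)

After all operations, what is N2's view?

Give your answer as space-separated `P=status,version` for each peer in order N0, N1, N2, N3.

Answer: N0=alive,1 N1=alive,0 N2=alive,0 N3=alive,0

Derivation:
Op 1: N1 marks N3=alive -> (alive,v1)
Op 2: N1 marks N3=alive -> (alive,v2)
Op 3: N3 marks N3=suspect -> (suspect,v1)
Op 4: N3 marks N1=alive -> (alive,v1)
Op 5: gossip N0<->N2 -> N0.N0=(alive,v0) N0.N1=(alive,v0) N0.N2=(alive,v0) N0.N3=(alive,v0) | N2.N0=(alive,v0) N2.N1=(alive,v0) N2.N2=(alive,v0) N2.N3=(alive,v0)
Op 6: gossip N0<->N1 -> N0.N0=(alive,v0) N0.N1=(alive,v0) N0.N2=(alive,v0) N0.N3=(alive,v2) | N1.N0=(alive,v0) N1.N1=(alive,v0) N1.N2=(alive,v0) N1.N3=(alive,v2)
Op 7: gossip N3<->N0 -> N3.N0=(alive,v0) N3.N1=(alive,v1) N3.N2=(alive,v0) N3.N3=(alive,v2) | N0.N0=(alive,v0) N0.N1=(alive,v1) N0.N2=(alive,v0) N0.N3=(alive,v2)
Op 8: gossip N3<->N0 -> N3.N0=(alive,v0) N3.N1=(alive,v1) N3.N2=(alive,v0) N3.N3=(alive,v2) | N0.N0=(alive,v0) N0.N1=(alive,v1) N0.N2=(alive,v0) N0.N3=(alive,v2)
Op 9: N2 marks N0=alive -> (alive,v1)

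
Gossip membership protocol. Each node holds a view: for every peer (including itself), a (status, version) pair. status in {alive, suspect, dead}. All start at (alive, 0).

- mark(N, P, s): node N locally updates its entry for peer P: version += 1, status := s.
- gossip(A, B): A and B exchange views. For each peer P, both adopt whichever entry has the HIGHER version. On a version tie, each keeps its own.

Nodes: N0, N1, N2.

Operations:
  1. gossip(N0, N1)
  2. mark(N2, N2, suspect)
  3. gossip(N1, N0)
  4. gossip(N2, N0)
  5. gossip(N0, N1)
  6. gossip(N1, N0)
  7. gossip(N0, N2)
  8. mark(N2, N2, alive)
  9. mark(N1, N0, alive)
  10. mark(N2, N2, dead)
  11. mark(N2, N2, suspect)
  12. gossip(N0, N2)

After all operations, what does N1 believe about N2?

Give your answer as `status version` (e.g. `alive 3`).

Op 1: gossip N0<->N1 -> N0.N0=(alive,v0) N0.N1=(alive,v0) N0.N2=(alive,v0) | N1.N0=(alive,v0) N1.N1=(alive,v0) N1.N2=(alive,v0)
Op 2: N2 marks N2=suspect -> (suspect,v1)
Op 3: gossip N1<->N0 -> N1.N0=(alive,v0) N1.N1=(alive,v0) N1.N2=(alive,v0) | N0.N0=(alive,v0) N0.N1=(alive,v0) N0.N2=(alive,v0)
Op 4: gossip N2<->N0 -> N2.N0=(alive,v0) N2.N1=(alive,v0) N2.N2=(suspect,v1) | N0.N0=(alive,v0) N0.N1=(alive,v0) N0.N2=(suspect,v1)
Op 5: gossip N0<->N1 -> N0.N0=(alive,v0) N0.N1=(alive,v0) N0.N2=(suspect,v1) | N1.N0=(alive,v0) N1.N1=(alive,v0) N1.N2=(suspect,v1)
Op 6: gossip N1<->N0 -> N1.N0=(alive,v0) N1.N1=(alive,v0) N1.N2=(suspect,v1) | N0.N0=(alive,v0) N0.N1=(alive,v0) N0.N2=(suspect,v1)
Op 7: gossip N0<->N2 -> N0.N0=(alive,v0) N0.N1=(alive,v0) N0.N2=(suspect,v1) | N2.N0=(alive,v0) N2.N1=(alive,v0) N2.N2=(suspect,v1)
Op 8: N2 marks N2=alive -> (alive,v2)
Op 9: N1 marks N0=alive -> (alive,v1)
Op 10: N2 marks N2=dead -> (dead,v3)
Op 11: N2 marks N2=suspect -> (suspect,v4)
Op 12: gossip N0<->N2 -> N0.N0=(alive,v0) N0.N1=(alive,v0) N0.N2=(suspect,v4) | N2.N0=(alive,v0) N2.N1=(alive,v0) N2.N2=(suspect,v4)

Answer: suspect 1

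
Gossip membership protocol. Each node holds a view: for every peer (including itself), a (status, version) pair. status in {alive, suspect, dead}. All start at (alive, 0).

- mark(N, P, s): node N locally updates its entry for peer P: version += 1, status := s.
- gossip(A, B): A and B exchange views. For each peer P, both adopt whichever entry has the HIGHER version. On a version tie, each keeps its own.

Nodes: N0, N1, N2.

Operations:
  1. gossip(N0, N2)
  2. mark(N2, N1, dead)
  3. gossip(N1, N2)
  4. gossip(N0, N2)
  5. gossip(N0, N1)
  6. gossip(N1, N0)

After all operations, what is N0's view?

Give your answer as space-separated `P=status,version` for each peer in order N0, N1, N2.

Answer: N0=alive,0 N1=dead,1 N2=alive,0

Derivation:
Op 1: gossip N0<->N2 -> N0.N0=(alive,v0) N0.N1=(alive,v0) N0.N2=(alive,v0) | N2.N0=(alive,v0) N2.N1=(alive,v0) N2.N2=(alive,v0)
Op 2: N2 marks N1=dead -> (dead,v1)
Op 3: gossip N1<->N2 -> N1.N0=(alive,v0) N1.N1=(dead,v1) N1.N2=(alive,v0) | N2.N0=(alive,v0) N2.N1=(dead,v1) N2.N2=(alive,v0)
Op 4: gossip N0<->N2 -> N0.N0=(alive,v0) N0.N1=(dead,v1) N0.N2=(alive,v0) | N2.N0=(alive,v0) N2.N1=(dead,v1) N2.N2=(alive,v0)
Op 5: gossip N0<->N1 -> N0.N0=(alive,v0) N0.N1=(dead,v1) N0.N2=(alive,v0) | N1.N0=(alive,v0) N1.N1=(dead,v1) N1.N2=(alive,v0)
Op 6: gossip N1<->N0 -> N1.N0=(alive,v0) N1.N1=(dead,v1) N1.N2=(alive,v0) | N0.N0=(alive,v0) N0.N1=(dead,v1) N0.N2=(alive,v0)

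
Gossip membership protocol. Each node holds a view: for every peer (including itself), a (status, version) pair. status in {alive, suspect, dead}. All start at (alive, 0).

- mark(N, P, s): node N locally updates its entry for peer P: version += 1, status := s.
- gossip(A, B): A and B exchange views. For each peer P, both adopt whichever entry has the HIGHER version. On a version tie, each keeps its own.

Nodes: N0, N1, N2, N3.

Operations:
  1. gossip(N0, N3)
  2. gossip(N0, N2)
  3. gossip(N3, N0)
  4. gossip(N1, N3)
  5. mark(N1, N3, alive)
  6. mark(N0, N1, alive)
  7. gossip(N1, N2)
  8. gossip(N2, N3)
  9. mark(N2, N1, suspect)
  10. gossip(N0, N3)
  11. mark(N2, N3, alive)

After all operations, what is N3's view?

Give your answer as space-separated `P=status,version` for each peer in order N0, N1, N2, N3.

Op 1: gossip N0<->N3 -> N0.N0=(alive,v0) N0.N1=(alive,v0) N0.N2=(alive,v0) N0.N3=(alive,v0) | N3.N0=(alive,v0) N3.N1=(alive,v0) N3.N2=(alive,v0) N3.N3=(alive,v0)
Op 2: gossip N0<->N2 -> N0.N0=(alive,v0) N0.N1=(alive,v0) N0.N2=(alive,v0) N0.N3=(alive,v0) | N2.N0=(alive,v0) N2.N1=(alive,v0) N2.N2=(alive,v0) N2.N3=(alive,v0)
Op 3: gossip N3<->N0 -> N3.N0=(alive,v0) N3.N1=(alive,v0) N3.N2=(alive,v0) N3.N3=(alive,v0) | N0.N0=(alive,v0) N0.N1=(alive,v0) N0.N2=(alive,v0) N0.N3=(alive,v0)
Op 4: gossip N1<->N3 -> N1.N0=(alive,v0) N1.N1=(alive,v0) N1.N2=(alive,v0) N1.N3=(alive,v0) | N3.N0=(alive,v0) N3.N1=(alive,v0) N3.N2=(alive,v0) N3.N3=(alive,v0)
Op 5: N1 marks N3=alive -> (alive,v1)
Op 6: N0 marks N1=alive -> (alive,v1)
Op 7: gossip N1<->N2 -> N1.N0=(alive,v0) N1.N1=(alive,v0) N1.N2=(alive,v0) N1.N3=(alive,v1) | N2.N0=(alive,v0) N2.N1=(alive,v0) N2.N2=(alive,v0) N2.N3=(alive,v1)
Op 8: gossip N2<->N3 -> N2.N0=(alive,v0) N2.N1=(alive,v0) N2.N2=(alive,v0) N2.N3=(alive,v1) | N3.N0=(alive,v0) N3.N1=(alive,v0) N3.N2=(alive,v0) N3.N3=(alive,v1)
Op 9: N2 marks N1=suspect -> (suspect,v1)
Op 10: gossip N0<->N3 -> N0.N0=(alive,v0) N0.N1=(alive,v1) N0.N2=(alive,v0) N0.N3=(alive,v1) | N3.N0=(alive,v0) N3.N1=(alive,v1) N3.N2=(alive,v0) N3.N3=(alive,v1)
Op 11: N2 marks N3=alive -> (alive,v2)

Answer: N0=alive,0 N1=alive,1 N2=alive,0 N3=alive,1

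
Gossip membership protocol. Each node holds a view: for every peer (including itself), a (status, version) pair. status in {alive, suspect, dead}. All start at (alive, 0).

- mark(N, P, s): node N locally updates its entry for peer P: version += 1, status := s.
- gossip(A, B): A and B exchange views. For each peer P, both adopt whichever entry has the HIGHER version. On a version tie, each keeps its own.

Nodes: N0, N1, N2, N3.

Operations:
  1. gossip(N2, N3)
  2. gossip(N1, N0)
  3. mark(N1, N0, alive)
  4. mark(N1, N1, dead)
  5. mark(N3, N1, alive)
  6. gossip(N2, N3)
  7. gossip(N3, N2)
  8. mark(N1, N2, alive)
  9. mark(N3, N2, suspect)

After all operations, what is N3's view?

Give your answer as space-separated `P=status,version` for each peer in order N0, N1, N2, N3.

Answer: N0=alive,0 N1=alive,1 N2=suspect,1 N3=alive,0

Derivation:
Op 1: gossip N2<->N3 -> N2.N0=(alive,v0) N2.N1=(alive,v0) N2.N2=(alive,v0) N2.N3=(alive,v0) | N3.N0=(alive,v0) N3.N1=(alive,v0) N3.N2=(alive,v0) N3.N3=(alive,v0)
Op 2: gossip N1<->N0 -> N1.N0=(alive,v0) N1.N1=(alive,v0) N1.N2=(alive,v0) N1.N3=(alive,v0) | N0.N0=(alive,v0) N0.N1=(alive,v0) N0.N2=(alive,v0) N0.N3=(alive,v0)
Op 3: N1 marks N0=alive -> (alive,v1)
Op 4: N1 marks N1=dead -> (dead,v1)
Op 5: N3 marks N1=alive -> (alive,v1)
Op 6: gossip N2<->N3 -> N2.N0=(alive,v0) N2.N1=(alive,v1) N2.N2=(alive,v0) N2.N3=(alive,v0) | N3.N0=(alive,v0) N3.N1=(alive,v1) N3.N2=(alive,v0) N3.N3=(alive,v0)
Op 7: gossip N3<->N2 -> N3.N0=(alive,v0) N3.N1=(alive,v1) N3.N2=(alive,v0) N3.N3=(alive,v0) | N2.N0=(alive,v0) N2.N1=(alive,v1) N2.N2=(alive,v0) N2.N3=(alive,v0)
Op 8: N1 marks N2=alive -> (alive,v1)
Op 9: N3 marks N2=suspect -> (suspect,v1)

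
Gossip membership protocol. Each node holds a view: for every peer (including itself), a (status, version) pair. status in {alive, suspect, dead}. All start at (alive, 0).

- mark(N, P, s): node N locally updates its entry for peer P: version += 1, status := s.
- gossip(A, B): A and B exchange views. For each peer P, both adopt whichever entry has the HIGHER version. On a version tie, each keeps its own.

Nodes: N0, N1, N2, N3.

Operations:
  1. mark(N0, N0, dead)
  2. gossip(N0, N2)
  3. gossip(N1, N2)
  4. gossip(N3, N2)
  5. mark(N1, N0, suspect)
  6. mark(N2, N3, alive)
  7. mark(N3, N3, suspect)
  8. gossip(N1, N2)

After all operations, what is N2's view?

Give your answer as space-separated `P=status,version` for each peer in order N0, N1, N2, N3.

Answer: N0=suspect,2 N1=alive,0 N2=alive,0 N3=alive,1

Derivation:
Op 1: N0 marks N0=dead -> (dead,v1)
Op 2: gossip N0<->N2 -> N0.N0=(dead,v1) N0.N1=(alive,v0) N0.N2=(alive,v0) N0.N3=(alive,v0) | N2.N0=(dead,v1) N2.N1=(alive,v0) N2.N2=(alive,v0) N2.N3=(alive,v0)
Op 3: gossip N1<->N2 -> N1.N0=(dead,v1) N1.N1=(alive,v0) N1.N2=(alive,v0) N1.N3=(alive,v0) | N2.N0=(dead,v1) N2.N1=(alive,v0) N2.N2=(alive,v0) N2.N3=(alive,v0)
Op 4: gossip N3<->N2 -> N3.N0=(dead,v1) N3.N1=(alive,v0) N3.N2=(alive,v0) N3.N3=(alive,v0) | N2.N0=(dead,v1) N2.N1=(alive,v0) N2.N2=(alive,v0) N2.N3=(alive,v0)
Op 5: N1 marks N0=suspect -> (suspect,v2)
Op 6: N2 marks N3=alive -> (alive,v1)
Op 7: N3 marks N3=suspect -> (suspect,v1)
Op 8: gossip N1<->N2 -> N1.N0=(suspect,v2) N1.N1=(alive,v0) N1.N2=(alive,v0) N1.N3=(alive,v1) | N2.N0=(suspect,v2) N2.N1=(alive,v0) N2.N2=(alive,v0) N2.N3=(alive,v1)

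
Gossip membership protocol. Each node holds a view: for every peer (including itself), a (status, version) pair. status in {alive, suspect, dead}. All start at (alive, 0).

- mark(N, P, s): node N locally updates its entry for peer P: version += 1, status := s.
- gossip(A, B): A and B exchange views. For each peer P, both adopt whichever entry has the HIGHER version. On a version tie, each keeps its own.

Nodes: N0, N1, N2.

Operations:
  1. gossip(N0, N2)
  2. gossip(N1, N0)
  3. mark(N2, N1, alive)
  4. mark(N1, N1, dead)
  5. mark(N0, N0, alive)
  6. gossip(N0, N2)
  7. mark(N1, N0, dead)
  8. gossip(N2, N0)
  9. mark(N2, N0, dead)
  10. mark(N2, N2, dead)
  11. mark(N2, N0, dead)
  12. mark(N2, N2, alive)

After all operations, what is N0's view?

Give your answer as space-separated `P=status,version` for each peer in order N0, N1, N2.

Answer: N0=alive,1 N1=alive,1 N2=alive,0

Derivation:
Op 1: gossip N0<->N2 -> N0.N0=(alive,v0) N0.N1=(alive,v0) N0.N2=(alive,v0) | N2.N0=(alive,v0) N2.N1=(alive,v0) N2.N2=(alive,v0)
Op 2: gossip N1<->N0 -> N1.N0=(alive,v0) N1.N1=(alive,v0) N1.N2=(alive,v0) | N0.N0=(alive,v0) N0.N1=(alive,v0) N0.N2=(alive,v0)
Op 3: N2 marks N1=alive -> (alive,v1)
Op 4: N1 marks N1=dead -> (dead,v1)
Op 5: N0 marks N0=alive -> (alive,v1)
Op 6: gossip N0<->N2 -> N0.N0=(alive,v1) N0.N1=(alive,v1) N0.N2=(alive,v0) | N2.N0=(alive,v1) N2.N1=(alive,v1) N2.N2=(alive,v0)
Op 7: N1 marks N0=dead -> (dead,v1)
Op 8: gossip N2<->N0 -> N2.N0=(alive,v1) N2.N1=(alive,v1) N2.N2=(alive,v0) | N0.N0=(alive,v1) N0.N1=(alive,v1) N0.N2=(alive,v0)
Op 9: N2 marks N0=dead -> (dead,v2)
Op 10: N2 marks N2=dead -> (dead,v1)
Op 11: N2 marks N0=dead -> (dead,v3)
Op 12: N2 marks N2=alive -> (alive,v2)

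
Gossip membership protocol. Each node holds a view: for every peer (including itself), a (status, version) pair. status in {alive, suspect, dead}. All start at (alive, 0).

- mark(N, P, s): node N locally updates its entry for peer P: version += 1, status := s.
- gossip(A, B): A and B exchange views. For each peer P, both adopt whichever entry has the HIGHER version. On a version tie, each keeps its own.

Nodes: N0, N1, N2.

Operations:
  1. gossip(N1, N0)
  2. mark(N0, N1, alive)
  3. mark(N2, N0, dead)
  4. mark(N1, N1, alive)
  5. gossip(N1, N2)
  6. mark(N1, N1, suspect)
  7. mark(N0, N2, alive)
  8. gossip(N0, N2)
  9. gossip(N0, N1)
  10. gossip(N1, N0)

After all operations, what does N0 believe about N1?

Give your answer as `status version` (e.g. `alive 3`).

Op 1: gossip N1<->N0 -> N1.N0=(alive,v0) N1.N1=(alive,v0) N1.N2=(alive,v0) | N0.N0=(alive,v0) N0.N1=(alive,v0) N0.N2=(alive,v0)
Op 2: N0 marks N1=alive -> (alive,v1)
Op 3: N2 marks N0=dead -> (dead,v1)
Op 4: N1 marks N1=alive -> (alive,v1)
Op 5: gossip N1<->N2 -> N1.N0=(dead,v1) N1.N1=(alive,v1) N1.N2=(alive,v0) | N2.N0=(dead,v1) N2.N1=(alive,v1) N2.N2=(alive,v0)
Op 6: N1 marks N1=suspect -> (suspect,v2)
Op 7: N0 marks N2=alive -> (alive,v1)
Op 8: gossip N0<->N2 -> N0.N0=(dead,v1) N0.N1=(alive,v1) N0.N2=(alive,v1) | N2.N0=(dead,v1) N2.N1=(alive,v1) N2.N2=(alive,v1)
Op 9: gossip N0<->N1 -> N0.N0=(dead,v1) N0.N1=(suspect,v2) N0.N2=(alive,v1) | N1.N0=(dead,v1) N1.N1=(suspect,v2) N1.N2=(alive,v1)
Op 10: gossip N1<->N0 -> N1.N0=(dead,v1) N1.N1=(suspect,v2) N1.N2=(alive,v1) | N0.N0=(dead,v1) N0.N1=(suspect,v2) N0.N2=(alive,v1)

Answer: suspect 2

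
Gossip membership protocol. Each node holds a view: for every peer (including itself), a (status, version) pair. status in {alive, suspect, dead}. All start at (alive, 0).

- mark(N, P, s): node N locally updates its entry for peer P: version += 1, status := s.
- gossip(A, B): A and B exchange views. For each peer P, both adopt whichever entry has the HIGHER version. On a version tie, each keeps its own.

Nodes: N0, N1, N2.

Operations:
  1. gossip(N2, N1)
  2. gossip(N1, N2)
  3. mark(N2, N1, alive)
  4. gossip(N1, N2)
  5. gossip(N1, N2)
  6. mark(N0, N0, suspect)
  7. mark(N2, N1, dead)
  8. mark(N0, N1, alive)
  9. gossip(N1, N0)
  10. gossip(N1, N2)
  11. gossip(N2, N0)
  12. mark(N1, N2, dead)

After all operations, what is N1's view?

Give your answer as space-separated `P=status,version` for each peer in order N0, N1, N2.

Op 1: gossip N2<->N1 -> N2.N0=(alive,v0) N2.N1=(alive,v0) N2.N2=(alive,v0) | N1.N0=(alive,v0) N1.N1=(alive,v0) N1.N2=(alive,v0)
Op 2: gossip N1<->N2 -> N1.N0=(alive,v0) N1.N1=(alive,v0) N1.N2=(alive,v0) | N2.N0=(alive,v0) N2.N1=(alive,v0) N2.N2=(alive,v0)
Op 3: N2 marks N1=alive -> (alive,v1)
Op 4: gossip N1<->N2 -> N1.N0=(alive,v0) N1.N1=(alive,v1) N1.N2=(alive,v0) | N2.N0=(alive,v0) N2.N1=(alive,v1) N2.N2=(alive,v0)
Op 5: gossip N1<->N2 -> N1.N0=(alive,v0) N1.N1=(alive,v1) N1.N2=(alive,v0) | N2.N0=(alive,v0) N2.N1=(alive,v1) N2.N2=(alive,v0)
Op 6: N0 marks N0=suspect -> (suspect,v1)
Op 7: N2 marks N1=dead -> (dead,v2)
Op 8: N0 marks N1=alive -> (alive,v1)
Op 9: gossip N1<->N0 -> N1.N0=(suspect,v1) N1.N1=(alive,v1) N1.N2=(alive,v0) | N0.N0=(suspect,v1) N0.N1=(alive,v1) N0.N2=(alive,v0)
Op 10: gossip N1<->N2 -> N1.N0=(suspect,v1) N1.N1=(dead,v2) N1.N2=(alive,v0) | N2.N0=(suspect,v1) N2.N1=(dead,v2) N2.N2=(alive,v0)
Op 11: gossip N2<->N0 -> N2.N0=(suspect,v1) N2.N1=(dead,v2) N2.N2=(alive,v0) | N0.N0=(suspect,v1) N0.N1=(dead,v2) N0.N2=(alive,v0)
Op 12: N1 marks N2=dead -> (dead,v1)

Answer: N0=suspect,1 N1=dead,2 N2=dead,1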